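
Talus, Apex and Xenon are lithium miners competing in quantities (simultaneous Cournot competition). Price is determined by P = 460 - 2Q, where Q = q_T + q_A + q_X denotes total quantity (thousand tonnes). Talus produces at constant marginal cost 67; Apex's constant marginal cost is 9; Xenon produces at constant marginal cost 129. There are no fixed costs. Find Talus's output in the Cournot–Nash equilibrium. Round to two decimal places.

Talus's profit: π_T = (460 - 2Q)q_T - (67q_T). Setting ∂π_T/∂q_T = 0: 393 - 4q_T - 2(q_A + q_X) = 0.
Apex's profit: π_A = (460 - 2Q)q_A - (9q_A). Setting ∂π_A/∂q_A = 0: 451 - 4q_A - 2(q_T + q_X) = 0.
Xenon's first-order condition: 331 - 4q_X - 2(q_T + q_A) = 0.
Adding the 3 conditions: 1175 − 4Q − 4Q = 0, i.e. Q = 1175/8.
Back-substituting: q_T = (393 − 1175/4)/2 = 397/8, q_A = (451 − 1175/4)/2 = 629/8, q_X = (331 − 1175/4)/2 = 149/8.

49.63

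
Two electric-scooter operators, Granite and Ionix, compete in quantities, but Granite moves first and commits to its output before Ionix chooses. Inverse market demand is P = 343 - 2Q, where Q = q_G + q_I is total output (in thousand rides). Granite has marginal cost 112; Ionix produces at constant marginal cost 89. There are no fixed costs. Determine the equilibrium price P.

Solve by backward induction. Given q_G, the follower Ionix maximises π_I = (343 - 2q_G - 2q_I)q_I - 89q_I.
∂π_I/∂q_I = 254 - 2q_G - 4q_I = 0 gives the reaction function q_I = (254 - 2q_G)/4.
The leader anticipates this reaction. Substituting into P = 343 - 2Q gives P = 216 - q_G, so π_G = (216 - q_G)q_G - 112q_G.
Leader FOC: 104 - 2q_G = 0, so q_G = 52.
Then q_I = (254 - 2·52)/4 = 75/2.
Total output Q = 179/2, so price P = 343 - 2·(179/2) = 164.

164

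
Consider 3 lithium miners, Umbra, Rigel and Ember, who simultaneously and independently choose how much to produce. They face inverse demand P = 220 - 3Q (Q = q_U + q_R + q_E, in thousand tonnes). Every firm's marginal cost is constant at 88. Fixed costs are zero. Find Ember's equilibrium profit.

363

Each firm earns π_i = (220 - 3Q)q_i - 88q_i.
First-order condition (treating rivals' output as given): 132 - 6q_i - 3·Σ_{j≠i} q_j = 0.
By symmetry each firm produces the same amount; substituting Σ_{j≠i} q_j = 2q_i yields q_i = 132/12 = 11.
Price P = 220 - 3·33 = 121.
Ember's profit: (121 - 88)·11 = 363.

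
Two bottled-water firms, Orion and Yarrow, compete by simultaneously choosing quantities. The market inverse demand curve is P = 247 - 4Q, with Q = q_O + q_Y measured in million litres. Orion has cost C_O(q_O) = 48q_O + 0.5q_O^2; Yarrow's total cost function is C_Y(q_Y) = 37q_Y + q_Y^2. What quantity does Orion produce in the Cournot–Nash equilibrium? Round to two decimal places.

Orion's profit: π_O = (247 - 4Q)q_O - (48q_O + (1/2)q_O²). Setting ∂π_O/∂q_O = 0: 199 - 9q_O - 4(q_Y) = 0.
Yarrow's profit: π_Y = (247 - 4Q)q_Y - (37q_Y + q_Y²). Setting ∂π_Y/∂q_Y = 0: 210 - 10q_Y - 4(q_O) = 0.
So q_O = (199 - 4q_Y)/9 and q_Y = (210 - 4q_O)/10.
Substituting one into the other gives q_O = 575/37 and q_Y = 547/37.

15.54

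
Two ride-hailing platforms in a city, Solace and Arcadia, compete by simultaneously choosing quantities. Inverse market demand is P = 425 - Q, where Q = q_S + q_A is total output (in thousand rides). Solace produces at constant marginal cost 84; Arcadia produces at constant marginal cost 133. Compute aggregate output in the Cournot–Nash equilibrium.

211

Solace's profit: π_S = (425 - Q)q_S - (84q_S). Setting ∂π_S/∂q_S = 0: 341 - 2q_S - (q_A) = 0.
Arcadia's first-order condition: 292 - 2q_A - (q_S) = 0.
So q_S = (341 - q_A)/2 and q_A = (292 - q_S)/2.
Substituting one into the other gives q_S = 130 and q_A = 81.
Total output Q = 130 + 81 = 211.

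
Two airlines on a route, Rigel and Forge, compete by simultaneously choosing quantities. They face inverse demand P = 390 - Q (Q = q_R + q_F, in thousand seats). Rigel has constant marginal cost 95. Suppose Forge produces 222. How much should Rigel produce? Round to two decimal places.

With the rival's output fixed at 222, Rigel's profit is π_R = (390 - 222 - q_R)q_R - (95q_R) = (168 - q_R)q_R - (95q_R).
∂π_R/∂q_R = 73 - 2q_R = 0, so q_R = 73/2.

36.50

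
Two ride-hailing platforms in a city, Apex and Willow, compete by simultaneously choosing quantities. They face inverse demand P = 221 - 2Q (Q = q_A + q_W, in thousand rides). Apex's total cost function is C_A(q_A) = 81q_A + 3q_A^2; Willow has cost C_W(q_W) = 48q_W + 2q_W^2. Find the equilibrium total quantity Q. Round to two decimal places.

29.26

Apex's profit: π_A = (221 - 2Q)q_A - (81q_A + 3q_A²). Setting ∂π_A/∂q_A = 0: 140 - 10q_A - 2(q_W) = 0.
Willow's profit: π_W = (221 - 2Q)q_W - (48q_W + 2q_W²). Setting ∂π_W/∂q_W = 0: 173 - 8q_W - 2(q_A) = 0.
Rearranging gives the reaction functions q_A = (140 - 2q_W)/10 and q_W = (173 - 2q_A)/8.
Substituting one into the other gives q_A = 387/38 and q_W = 725/38.
Total output Q = 387/38 + 725/38 = 556/19.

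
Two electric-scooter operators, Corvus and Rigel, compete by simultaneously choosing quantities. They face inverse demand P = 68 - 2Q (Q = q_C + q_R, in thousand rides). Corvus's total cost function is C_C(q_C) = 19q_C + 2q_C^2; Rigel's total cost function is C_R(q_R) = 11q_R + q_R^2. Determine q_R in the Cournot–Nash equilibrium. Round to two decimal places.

8.14

Corvus's profit: π_C = (68 - 2Q)q_C - (19q_C + 2q_C²). Setting ∂π_C/∂q_C = 0: 49 - 8q_C - 2(q_R) = 0.
Rigel's profit: π_R = (68 - 2Q)q_R - (11q_R + q_R²). Setting ∂π_R/∂q_R = 0: 57 - 6q_R - 2(q_C) = 0.
Rearranging gives the reaction functions q_C = (49 - 2q_R)/8 and q_R = (57 - 2q_C)/6.
Solving the pair: q_C = 45/11, q_R = 179/22.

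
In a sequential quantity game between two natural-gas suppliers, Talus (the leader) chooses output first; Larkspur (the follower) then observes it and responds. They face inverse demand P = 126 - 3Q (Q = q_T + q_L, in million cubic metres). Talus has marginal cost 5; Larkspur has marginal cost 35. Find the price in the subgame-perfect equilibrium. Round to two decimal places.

The follower Larkspur best-responds to any q_T: π_L = (126 - 3Q)q_L - 35q_L.
∂π_L/∂q_L = 91 - 3q_T - 6q_L = 0 gives the reaction function q_L = (91 - 3q_T)/6.
Talus substitutes q_L(q_T) into its own profit: π_T = q_T(126 - 3q_T - (91 - 3q_T)/2) - 5q_T = (161/2 - (3/2)q_T)q_T - 5q_T.
Maximising: ∂π_T/∂q_T = 151/2 - 3q_T = 0, giving q_T = 151/6.
Then q_L = (91 - 3·(151/6))/6 = 31/12.
Total output Q = 111/4, so price P = 126 - 3·(111/4) = 171/4.

42.75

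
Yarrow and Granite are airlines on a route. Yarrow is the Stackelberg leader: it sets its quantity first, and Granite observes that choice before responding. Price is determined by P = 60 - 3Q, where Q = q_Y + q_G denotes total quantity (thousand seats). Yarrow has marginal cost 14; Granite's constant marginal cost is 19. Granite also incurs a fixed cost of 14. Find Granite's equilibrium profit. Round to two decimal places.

Solve by backward induction. Given q_Y, the follower Granite maximises π_G = (60 - 3q_Y - 3q_G)q_G - 19q_G.
Follower FOC: 41 - 3q_Y - 6q_G = 0, so q_G(q_Y) = (41 - 3q_Y)/6.
Yarrow substitutes q_G(q_Y) into its own profit: π_Y = q_Y(60 - 3q_Y - (41 - 3q_Y)/2) - 14q_Y = (79/2 - (3/2)q_Y)q_Y - 14q_Y.
Maximising: ∂π_Y/∂q_Y = 51/2 - 3q_Y = 0, giving q_Y = 17/2.
Then q_G = (41 - 3·(17/2))/6 = 31/12.
Price P = 60 - 3·(133/12) = 107/4.
Granite's profit: (107/4 - 19)·(31/12) - 14 = 289/48.

6.02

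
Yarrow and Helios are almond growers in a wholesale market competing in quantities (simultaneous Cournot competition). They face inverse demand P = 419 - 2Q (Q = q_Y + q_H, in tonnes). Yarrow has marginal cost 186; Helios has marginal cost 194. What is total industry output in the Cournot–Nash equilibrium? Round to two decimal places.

Yarrow's profit: π_Y = (419 - 2Q)q_Y - (186q_Y). Setting ∂π_Y/∂q_Y = 0: 233 - 4q_Y - 2(q_H) = 0.
Helios's profit: π_H = (419 - 2Q)q_H - (194q_H). Setting ∂π_H/∂q_H = 0: 225 - 4q_H - 2(q_Y) = 0.
Best responses: q_Y = (233 - 2q_H)/4, q_H = (225 - 2q_Y)/4.
Substituting one into the other gives q_Y = 241/6 and q_H = 217/6.
Total output Q = 241/6 + 217/6 = 229/3.

76.33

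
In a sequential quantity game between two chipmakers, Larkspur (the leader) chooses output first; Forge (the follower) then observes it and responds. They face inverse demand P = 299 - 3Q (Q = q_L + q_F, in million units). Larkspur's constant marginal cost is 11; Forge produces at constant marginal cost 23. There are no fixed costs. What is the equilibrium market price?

Solve by backward induction. Given q_L, the follower Forge maximises π_F = (299 - 3q_L - 3q_F)q_F - 23q_F.
Setting the follower's marginal profit to zero, 276 - 3q_L - 6q_F = 0, i.e. q_F = (276 - 3q_L)/6.
The leader anticipates this reaction. Substituting into P = 299 - 3Q gives P = 161 - (3/2)q_L, so π_L = (161 - (3/2)q_L)q_L - 11q_L.
Maximising: ∂π_L/∂q_L = 150 - 3q_L = 0, giving q_L = 50.
Then q_F = (276 - 3·50)/6 = 21.
Total output Q = 71, so price P = 299 - 3·71 = 86.

86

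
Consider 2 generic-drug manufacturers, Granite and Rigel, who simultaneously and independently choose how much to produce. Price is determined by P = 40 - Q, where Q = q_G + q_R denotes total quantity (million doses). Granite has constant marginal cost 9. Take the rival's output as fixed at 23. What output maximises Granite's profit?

4

With the rival's output fixed at 23, Granite's profit is π_G = (40 - 23 - q_G)q_G - (9q_G) = (17 - q_G)q_G - (9q_G).
∂π_G/∂q_G = 8 - 2q_G = 0, so q_G = 4.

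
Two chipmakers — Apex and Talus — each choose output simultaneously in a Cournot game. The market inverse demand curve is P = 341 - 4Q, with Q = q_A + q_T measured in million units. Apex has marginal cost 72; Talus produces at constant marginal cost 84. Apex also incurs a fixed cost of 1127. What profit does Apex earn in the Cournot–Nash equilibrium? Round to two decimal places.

1066.36

Apex's profit: π_A = (341 - 4Q)q_A - (72q_A). Setting ∂π_A/∂q_A = 0: 269 - 8q_A - 4(q_T) = 0.
Talus's first-order condition: 257 - 8q_T - 4(q_A) = 0.
Rearranging gives the reaction functions q_A = (269 - 4q_T)/8 and q_T = (257 - 4q_A)/8.
Substituting one into the other gives q_A = 281/12 and q_T = 245/12.
Price P = 341 - 4·(263/6) = 497/3.
Apex's profit: (497/3 - 72)·(281/12) - 1127 = 1066.3611.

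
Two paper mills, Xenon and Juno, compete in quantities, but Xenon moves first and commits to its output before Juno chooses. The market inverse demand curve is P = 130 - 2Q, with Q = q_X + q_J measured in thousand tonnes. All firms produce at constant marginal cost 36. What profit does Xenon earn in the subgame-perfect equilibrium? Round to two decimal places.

552.25

Solve by backward induction. Given q_X, the follower Juno maximises π_J = (130 - 2q_X - 2q_J)q_J - 36q_J.
Setting the follower's marginal profit to zero, 94 - 2q_X - 4q_J = 0, i.e. q_J = (94 - 2q_X)/4.
The leader anticipates this reaction. Substituting into P = 130 - 2Q gives P = 83 - q_X, so π_X = (83 - q_X)q_X - 36q_X.
Leader FOC: 47 - 2q_X = 0, so q_X = 47/2.
Then q_J = (94 - 2·(47/2))/4 = 47/4.
Price P = 130 - 2·(141/4) = 119/2.
Xenon's profit: (119/2 - 36)·(47/2) = 552.2500.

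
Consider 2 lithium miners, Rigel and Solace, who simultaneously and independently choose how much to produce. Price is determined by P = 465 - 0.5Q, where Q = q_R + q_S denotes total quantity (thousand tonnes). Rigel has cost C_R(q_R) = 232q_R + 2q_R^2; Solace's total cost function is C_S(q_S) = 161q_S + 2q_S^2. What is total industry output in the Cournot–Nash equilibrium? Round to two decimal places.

Rigel's profit: π_R = (465 - 0.5Q)q_R - (232q_R + 2q_R²). Setting ∂π_R/∂q_R = 0: 233 - 5q_R - (1/2)(q_S) = 0.
Solace's first-order condition: 304 - 5q_S - (1/2)(q_R) = 0.
So q_R = (233 - (1/2)q_S)/5 and q_S = (304 - (1/2)q_R)/5.
Substituting one into the other gives q_R = 40.9293 and q_S = 56.7071.
Total output Q = 40.9293 + 56.7071 = 1074/11.

97.64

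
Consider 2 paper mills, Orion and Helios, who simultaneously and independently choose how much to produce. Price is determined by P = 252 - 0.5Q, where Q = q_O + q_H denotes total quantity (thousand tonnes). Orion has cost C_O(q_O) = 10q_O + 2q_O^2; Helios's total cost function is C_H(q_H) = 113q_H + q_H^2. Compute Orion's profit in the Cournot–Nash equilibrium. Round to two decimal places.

4952.51

Orion's profit: π_O = (252 - 0.5Q)q_O - (10q_O + 2q_O²). Setting ∂π_O/∂q_O = 0: 242 - 5q_O - (1/2)(q_H) = 0.
Helios's first-order condition: 139 - 3q_H - (1/2)(q_O) = 0.
Best responses: q_O = (242 - (1/2)q_H)/5, q_H = (139 - (1/2)q_O)/3.
Substituting one into the other gives q_O = 44.5085 and q_H = 38.9153.
Price P = 252 - (1/2)·83.4237 = 210.2881.
Orion's profit: 210.2881·44.5085 - 10·44.5085 - 2·44.5085² = 4952.5108.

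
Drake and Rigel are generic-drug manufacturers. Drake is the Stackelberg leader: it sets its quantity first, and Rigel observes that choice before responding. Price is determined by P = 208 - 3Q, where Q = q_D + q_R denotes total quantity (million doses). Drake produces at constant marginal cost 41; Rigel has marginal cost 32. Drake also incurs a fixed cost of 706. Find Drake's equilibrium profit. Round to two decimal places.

334.17

The follower Rigel best-responds to any q_D: π_R = (208 - 3Q)q_R - 32q_R.
Follower FOC: 176 - 3q_D - 6q_R = 0, so q_R(q_D) = (176 - 3q_D)/6.
The leader anticipates this reaction. Substituting into P = 208 - 3Q gives P = 120 - (3/2)q_D, so π_D = (120 - (3/2)q_D)q_D - 41q_D.
Leader FOC: 79 - 3q_D = 0, so q_D = 79/3.
Then q_R = (176 - 3·(79/3))/6 = 97/6.
Price P = 208 - 3·(85/2) = 161/2.
Drake's profit: (161/2 - 41)·(79/3) - 706 = 334.1667.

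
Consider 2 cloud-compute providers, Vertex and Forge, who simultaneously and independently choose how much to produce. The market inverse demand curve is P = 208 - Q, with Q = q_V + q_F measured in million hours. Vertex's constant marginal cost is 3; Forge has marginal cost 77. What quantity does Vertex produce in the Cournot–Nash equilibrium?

Vertex's profit: π_V = (208 - Q)q_V - (3q_V). Setting ∂π_V/∂q_V = 0: 205 - 2q_V - (q_F) = 0.
Forge's first-order condition: 131 - 2q_F - (q_V) = 0.
Rearranging gives the reaction functions q_V = (205 - q_F)/2 and q_F = (131 - q_V)/2.
Solving the pair: q_V = 93, q_F = 19.

93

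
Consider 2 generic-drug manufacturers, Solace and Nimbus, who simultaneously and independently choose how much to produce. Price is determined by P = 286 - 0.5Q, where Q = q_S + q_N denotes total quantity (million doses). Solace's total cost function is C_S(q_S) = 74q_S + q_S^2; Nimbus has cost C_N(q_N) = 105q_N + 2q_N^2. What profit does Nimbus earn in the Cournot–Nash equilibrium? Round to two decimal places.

Solace's profit: π_S = (286 - 0.5Q)q_S - (74q_S + q_S²). Setting ∂π_S/∂q_S = 0: 212 - 3q_S - (1/2)(q_N) = 0.
Nimbus's first-order condition: 181 - 5q_N - (1/2)(q_S) = 0.
Best responses: q_S = (212 - (1/2)q_N)/3, q_N = (181 - (1/2)q_S)/5.
Substituting one into the other gives q_S = 65.7288 and q_N = 1748/59.
Price P = 286 - (1/2)·95.3559 = 238.3220.
Nimbus's profit: 238.3220·(1748/59) - 105·(1748/59) - 2(1748/59)² = 2194.4154.

2194.42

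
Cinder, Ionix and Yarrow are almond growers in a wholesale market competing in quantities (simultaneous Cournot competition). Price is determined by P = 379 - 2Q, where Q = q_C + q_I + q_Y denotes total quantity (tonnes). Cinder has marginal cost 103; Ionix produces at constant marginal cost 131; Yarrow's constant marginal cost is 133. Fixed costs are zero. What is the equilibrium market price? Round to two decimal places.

Cinder's profit: π_C = (379 - 2Q)q_C - (103q_C). Setting ∂π_C/∂q_C = 0: 276 - 4q_C - 2(q_I + q_Y) = 0.
Ionix's first-order condition: 248 - 4q_I - 2(q_C + q_Y) = 0.
Yarrow's profit: π_Y = (379 - 2Q)q_Y - (133q_Y). Setting ∂π_Y/∂q_Y = 0: 246 - 4q_Y - 2(q_C + q_I) = 0.
Adding the 3 first-order conditions: 770 − 8Q = 0, so Q = 385/4.
Back-substituting: q_C = (276 − 385/2)/2 = 167/4, q_I = (248 − 385/2)/2 = 111/4, q_Y = (246 − 385/2)/2 = 107/4.
Total output Q = 385/4, so price P = 379 - 2·(385/4) = 373/2.

186.50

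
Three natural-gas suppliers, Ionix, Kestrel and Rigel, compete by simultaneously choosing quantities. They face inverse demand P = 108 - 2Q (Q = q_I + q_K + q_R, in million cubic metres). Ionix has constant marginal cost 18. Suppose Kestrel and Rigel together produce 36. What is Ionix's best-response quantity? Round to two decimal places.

With rivals' combined output fixed at 36, Ionix's profit is π_I = (108 - 2·36 - 2q_I)q_I - (18q_I) = (36 - 2q_I)q_I - (18q_I).
∂π_I/∂q_I = 18 - 4q_I = 0, so q_I = 9/2.

4.50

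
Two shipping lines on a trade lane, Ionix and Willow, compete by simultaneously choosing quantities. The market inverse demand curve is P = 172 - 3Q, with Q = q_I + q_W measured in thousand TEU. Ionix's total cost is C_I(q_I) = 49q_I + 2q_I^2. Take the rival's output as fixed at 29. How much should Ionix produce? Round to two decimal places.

With the rival's output fixed at 29, Ionix's profit is π_I = (172 - 3·29 - 3q_I)q_I - (49q_I + 2q_I²) = (85 - 3q_I)q_I - (49q_I + 2q_I²).
∂π_I/∂q_I = 36 - 10q_I = 0, so q_I = 18/5.

3.60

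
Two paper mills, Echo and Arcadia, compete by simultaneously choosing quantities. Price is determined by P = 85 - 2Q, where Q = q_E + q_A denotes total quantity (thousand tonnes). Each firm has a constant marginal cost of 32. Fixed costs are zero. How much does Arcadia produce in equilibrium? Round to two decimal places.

8.83

A representative firm's profit is π_i = q_i(85 - 2Q) - 32q_i.
Setting ∂π_i/∂q_i = 0 with rivals' quantities fixed: 53 - 4q_i - 2q_j = 0.
By symmetry each firm produces the same amount; substituting q_j = q_i yields q_i = 53/6.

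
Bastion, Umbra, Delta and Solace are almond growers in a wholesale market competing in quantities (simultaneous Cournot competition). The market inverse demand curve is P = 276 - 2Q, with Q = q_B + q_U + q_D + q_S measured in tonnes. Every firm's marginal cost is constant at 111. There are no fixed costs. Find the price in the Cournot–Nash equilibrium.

A representative firm's profit is π_i = q_i(276 - 2Q) - 111q_i.
Setting ∂π_i/∂q_i = 0 with rivals' quantities fixed: 165 - 4q_i - 2·Σ_{j≠i} q_j = 0.
By symmetry each firm produces the same amount; substituting Σ_{j≠i} q_j = 3q_i yields q_i = 165/10 = 33/2.
Total output Q = 66, so price P = 276 - 2·66 = 144.

144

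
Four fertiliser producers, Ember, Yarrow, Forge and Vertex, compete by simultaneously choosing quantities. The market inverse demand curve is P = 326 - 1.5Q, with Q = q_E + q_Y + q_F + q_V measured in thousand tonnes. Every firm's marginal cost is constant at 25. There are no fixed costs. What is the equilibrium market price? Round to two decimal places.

Each firm earns π_i = (326 - 1.5Q)q_i - 25q_i.
First-order condition (treating rivals' output as given): 301 - 3q_i - (3/2)·Σ_{j≠i} q_j = 0.
With identical firms every q_j equals q_i, so Σ_{j≠i} q_j = 3q_i and 301 = (15/2)q_i, giving q_i = 602/15.
Total output Q = 160.5333, so price P = 326 - (3/2)·160.5333 = 426/5.

85.20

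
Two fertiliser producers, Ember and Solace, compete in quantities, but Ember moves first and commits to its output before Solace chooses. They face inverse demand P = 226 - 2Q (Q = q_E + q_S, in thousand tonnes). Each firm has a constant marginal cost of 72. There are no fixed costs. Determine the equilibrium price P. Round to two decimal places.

110.50

The follower Solace best-responds to any q_E: π_S = (226 - 2Q)q_S - 72q_S.
Setting the follower's marginal profit to zero, 154 - 2q_E - 4q_S = 0, i.e. q_S = (154 - 2q_E)/4.
Ember substitutes q_S(q_E) into its own profit: π_E = q_E(226 - 2q_E - (154 - 2q_E)/2) - 72q_E = (149 - q_E)q_E - 72q_E.
Maximising: ∂π_E/∂q_E = 77 - 2q_E = 0, giving q_E = 77/2.
Then q_S = (154 - 2·(77/2))/4 = 77/4.
Total output Q = 231/4, so price P = 226 - 2·(231/4) = 221/2.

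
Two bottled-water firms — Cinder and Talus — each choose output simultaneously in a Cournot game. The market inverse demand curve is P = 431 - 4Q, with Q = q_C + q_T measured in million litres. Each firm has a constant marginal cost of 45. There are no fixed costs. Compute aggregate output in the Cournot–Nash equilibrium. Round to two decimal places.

64.33

Each firm earns π_i = (431 - 4Q)q_i - 45q_i.
First-order condition (treating rivals' output as given): 386 - 8q_i - 4q_j = 0.
With identical firms every q_j equals q_i, so q_j = q_i and 386 = 12q_i, giving q_i = 193/6.
Total output Q = 193/6 + 193/6 = 193/3.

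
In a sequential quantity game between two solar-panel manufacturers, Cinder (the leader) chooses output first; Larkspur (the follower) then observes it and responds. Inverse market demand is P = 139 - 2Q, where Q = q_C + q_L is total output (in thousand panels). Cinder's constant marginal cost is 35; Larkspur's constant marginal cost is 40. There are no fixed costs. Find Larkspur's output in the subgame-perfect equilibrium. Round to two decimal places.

The follower Larkspur best-responds to any q_C: π_L = (139 - 2Q)q_L - 40q_L.
∂π_L/∂q_L = 99 - 2q_C - 4q_L = 0 gives the reaction function q_L = (99 - 2q_C)/4.
Cinder substitutes q_L(q_C) into its own profit: π_C = q_C(139 - 2q_C - (99 - 2q_C)/2) - 35q_C = (179/2 - q_C)q_C - 35q_C.
The leader's first-order condition 109/2 - 2q_C = 0 yields q_C = 109/4.
Then q_L = (99 - 2·(109/4))/4 = 89/8.

11.13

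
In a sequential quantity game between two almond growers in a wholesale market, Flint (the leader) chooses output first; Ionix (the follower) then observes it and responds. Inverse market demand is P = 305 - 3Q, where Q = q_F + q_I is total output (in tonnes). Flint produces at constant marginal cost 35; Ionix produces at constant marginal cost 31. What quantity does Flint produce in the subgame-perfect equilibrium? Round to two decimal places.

44.33

Solve by backward induction. Given q_F, the follower Ionix maximises π_I = (305 - 3q_F - 3q_I)q_I - 31q_I.
Setting the follower's marginal profit to zero, 274 - 3q_F - 6q_I = 0, i.e. q_I = (274 - 3q_F)/6.
Flint substitutes q_I(q_F) into its own profit: π_F = q_F(305 - 3q_F - (274 - 3q_F)/2) - 35q_F = (168 - (3/2)q_F)q_F - 35q_F.
Leader FOC: 133 - 3q_F = 0, so q_F = 133/3.
Then q_I = (274 - 3·(133/3))/6 = 47/2.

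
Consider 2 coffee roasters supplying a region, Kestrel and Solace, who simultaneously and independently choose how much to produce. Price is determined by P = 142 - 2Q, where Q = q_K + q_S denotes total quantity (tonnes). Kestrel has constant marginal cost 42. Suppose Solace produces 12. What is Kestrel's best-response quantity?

With the rival's output fixed at 12, Kestrel's profit is π_K = (142 - 2·12 - 2q_K)q_K - (42q_K) = (118 - 2q_K)q_K - (42q_K).
∂π_K/∂q_K = 76 - 4q_K = 0, so q_K = 19.

19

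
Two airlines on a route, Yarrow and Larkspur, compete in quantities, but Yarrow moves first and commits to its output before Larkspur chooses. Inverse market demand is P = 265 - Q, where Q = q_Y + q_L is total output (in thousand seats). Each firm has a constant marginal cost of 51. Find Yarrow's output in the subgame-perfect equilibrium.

107

The follower Larkspur best-responds to any q_Y: π_L = (265 - Q)q_L - 51q_L.
Follower FOC: 214 - q_Y - 2q_L = 0, so q_L(q_Y) = (214 - q_Y)/2.
Yarrow substitutes q_L(q_Y) into its own profit: π_Y = q_Y(265 - q_Y - (214 - q_Y)/2) - 51q_Y = (158 - (1/2)q_Y)q_Y - 51q_Y.
Leader FOC: 107 - q_Y = 0, so q_Y = 107.
Then q_L = (214 - 107)/2 = 107/2.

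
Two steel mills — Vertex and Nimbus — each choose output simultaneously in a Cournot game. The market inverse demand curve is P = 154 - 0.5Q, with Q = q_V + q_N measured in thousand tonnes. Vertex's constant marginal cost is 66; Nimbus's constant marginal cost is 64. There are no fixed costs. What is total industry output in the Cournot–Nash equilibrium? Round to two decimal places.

Vertex's profit: π_V = (154 - 0.5Q)q_V - (66q_V). Setting ∂π_V/∂q_V = 0: 88 - q_V - (1/2)(q_N) = 0.
Nimbus's first-order condition: 90 - q_N - (1/2)(q_V) = 0.
Rearranging gives the reaction functions q_V = (88 - (1/2)q_N) and q_N = (90 - (1/2)q_V).
Substituting one into the other gives q_V = 172/3 and q_N = 184/3.
Total output Q = 172/3 + 184/3 = 356/3.

118.67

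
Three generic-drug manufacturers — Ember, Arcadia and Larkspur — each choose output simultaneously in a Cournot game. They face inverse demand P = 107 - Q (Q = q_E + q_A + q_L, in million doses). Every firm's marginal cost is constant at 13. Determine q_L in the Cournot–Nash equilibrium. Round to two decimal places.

A representative firm's profit is π_i = q_i(107 - Q) - 13q_i.
Setting ∂π_i/∂q_i = 0 with rivals' quantities fixed: 94 - 2q_i - Σ_{j≠i} q_j = 0.
By symmetry each firm produces the same amount; substituting Σ_{j≠i} q_j = 2q_i yields q_i = 94/4 = 47/2.

23.50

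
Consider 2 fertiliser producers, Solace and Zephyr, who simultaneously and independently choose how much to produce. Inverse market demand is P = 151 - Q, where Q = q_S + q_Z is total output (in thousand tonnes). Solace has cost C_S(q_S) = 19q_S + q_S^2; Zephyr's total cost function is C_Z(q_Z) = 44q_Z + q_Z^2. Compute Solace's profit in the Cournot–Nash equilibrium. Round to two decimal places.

Solace's profit: π_S = (151 - Q)q_S - (19q_S + q_S²). Setting ∂π_S/∂q_S = 0: 132 - 4q_S - (q_Z) = 0.
Zephyr's profit: π_Z = (151 - Q)q_Z - (44q_Z + q_Z²). Setting ∂π_Z/∂q_Z = 0: 107 - 4q_Z - (q_S) = 0.
Best responses: q_S = (132 - q_Z)/4, q_Z = (107 - q_S)/4.
Solving the pair: q_S = 421/15, q_Z = 296/15.
Price P = 151 - 239/5 = 516/5.
Solace's profit: (516/5)·(421/15) - 19·(421/15) - (421/15)² = 1575.4756.

1575.48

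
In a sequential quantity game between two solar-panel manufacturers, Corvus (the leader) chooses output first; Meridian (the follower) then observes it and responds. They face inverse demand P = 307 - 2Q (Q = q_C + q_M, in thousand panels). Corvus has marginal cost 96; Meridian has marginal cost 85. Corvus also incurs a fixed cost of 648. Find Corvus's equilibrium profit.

Solve by backward induction. Given q_C, the follower Meridian maximises π_M = (307 - 2q_C - 2q_M)q_M - 85q_M.
∂π_M/∂q_M = 222 - 2q_C - 4q_M = 0 gives the reaction function q_M = (222 - 2q_C)/4.
Corvus substitutes q_M(q_C) into its own profit: π_C = q_C(307 - 2q_C - (222 - 2q_C)/2) - 96q_C = (196 - q_C)q_C - 96q_C.
The leader's first-order condition 100 - 2q_C = 0 yields q_C = 50.
Then q_M = (222 - 2·50)/4 = 61/2.
Price P = 307 - 2·(161/2) = 146.
Corvus's profit: (146 - 96)·50 - 648 = 1852.

1852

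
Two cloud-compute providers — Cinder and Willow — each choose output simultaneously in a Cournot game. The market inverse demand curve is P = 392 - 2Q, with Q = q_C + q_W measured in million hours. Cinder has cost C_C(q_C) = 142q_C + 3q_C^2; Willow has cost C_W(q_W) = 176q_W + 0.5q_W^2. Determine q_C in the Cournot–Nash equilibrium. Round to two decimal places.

17.78

Cinder's profit: π_C = (392 - 2Q)q_C - (142q_C + 3q_C²). Setting ∂π_C/∂q_C = 0: 250 - 10q_C - 2(q_W) = 0.
Willow's first-order condition: 216 - 5q_W - 2(q_C) = 0.
Rearranging gives the reaction functions q_C = (250 - 2q_W)/10 and q_W = (216 - 2q_C)/5.
Substituting one into the other gives q_C = 409/23 and q_W = 830/23.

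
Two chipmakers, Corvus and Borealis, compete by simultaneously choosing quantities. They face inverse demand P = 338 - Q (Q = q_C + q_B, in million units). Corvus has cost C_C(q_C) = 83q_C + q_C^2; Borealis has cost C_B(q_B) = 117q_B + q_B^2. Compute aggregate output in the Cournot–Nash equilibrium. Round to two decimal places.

Corvus's profit: π_C = (338 - Q)q_C - (83q_C + q_C²). Setting ∂π_C/∂q_C = 0: 255 - 4q_C - (q_B) = 0.
Borealis's profit: π_B = (338 - Q)q_B - (117q_B + q_B²). Setting ∂π_B/∂q_B = 0: 221 - 4q_B - (q_C) = 0.
So q_C = (255 - q_B)/4 and q_B = (221 - q_C)/4.
Substituting one into the other gives q_C = 799/15 and q_B = 629/15.
Total output Q = 799/15 + 629/15 = 476/5.

95.20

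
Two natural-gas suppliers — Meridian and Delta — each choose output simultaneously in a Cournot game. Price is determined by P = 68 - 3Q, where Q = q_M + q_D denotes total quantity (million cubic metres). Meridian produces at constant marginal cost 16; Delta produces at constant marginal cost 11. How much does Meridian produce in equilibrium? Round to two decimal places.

Meridian's profit: π_M = (68 - 3Q)q_M - (16q_M). Setting ∂π_M/∂q_M = 0: 52 - 6q_M - 3(q_D) = 0.
Delta's first-order condition: 57 - 6q_D - 3(q_M) = 0.
So q_M = (52 - 3q_D)/6 and q_D = (57 - 3q_M)/6.
Solving the pair: q_M = 47/9, q_D = 62/9.

5.22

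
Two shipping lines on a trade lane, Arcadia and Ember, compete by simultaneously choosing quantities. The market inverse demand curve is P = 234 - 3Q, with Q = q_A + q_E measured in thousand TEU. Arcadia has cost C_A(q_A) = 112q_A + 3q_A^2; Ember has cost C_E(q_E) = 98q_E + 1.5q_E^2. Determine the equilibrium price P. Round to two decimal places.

174.73

Arcadia's profit: π_A = (234 - 3Q)q_A - (112q_A + 3q_A²). Setting ∂π_A/∂q_A = 0: 122 - 12q_A - 3(q_E) = 0.
Ember's first-order condition: 136 - 9q_E - 3(q_A) = 0.
So q_A = (122 - 3q_E)/12 and q_E = (136 - 3q_A)/9.
Solving the pair: q_A = 230/33, q_E = 422/33.
Total output Q = 652/33, so price P = 234 - 3·(652/33) = 1922/11.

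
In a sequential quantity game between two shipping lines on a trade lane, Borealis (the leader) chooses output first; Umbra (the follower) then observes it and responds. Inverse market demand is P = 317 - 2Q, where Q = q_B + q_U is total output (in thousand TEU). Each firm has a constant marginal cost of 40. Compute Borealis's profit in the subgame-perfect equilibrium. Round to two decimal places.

4795.56

Solve by backward induction. Given q_B, the follower Umbra maximises π_U = (317 - 2q_B - 2q_U)q_U - 40q_U.
∂π_U/∂q_U = 277 - 2q_B - 4q_U = 0 gives the reaction function q_U = (277 - 2q_B)/4.
Borealis substitutes q_U(q_B) into its own profit: π_B = q_B(317 - 2q_B - (277 - 2q_B)/2) - 40q_B = (357/2 - q_B)q_B - 40q_B.
Maximising: ∂π_B/∂q_B = 277/2 - 2q_B = 0, giving q_B = 277/4.
Then q_U = (277 - 2·(277/4))/4 = 277/8.
Price P = 317 - 2·(831/8) = 437/4.
Borealis's profit: (437/4 - 40)·(277/4) = 4795.5625.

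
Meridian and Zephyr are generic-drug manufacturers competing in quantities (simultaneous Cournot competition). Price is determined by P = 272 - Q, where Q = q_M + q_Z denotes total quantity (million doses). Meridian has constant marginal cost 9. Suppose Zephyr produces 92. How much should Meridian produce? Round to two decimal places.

85.50

With the rival's output fixed at 92, Meridian's profit is π_M = (272 - 92 - q_M)q_M - (9q_M) = (180 - q_M)q_M - (9q_M).
∂π_M/∂q_M = 171 - 2q_M = 0, so q_M = 171/2.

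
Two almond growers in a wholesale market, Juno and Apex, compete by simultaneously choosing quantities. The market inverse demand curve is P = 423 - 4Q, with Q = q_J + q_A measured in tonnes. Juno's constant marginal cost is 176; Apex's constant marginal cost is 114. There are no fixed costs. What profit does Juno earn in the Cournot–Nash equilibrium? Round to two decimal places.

950.69

Juno's profit: π_J = (423 - 4Q)q_J - (176q_J). Setting ∂π_J/∂q_J = 0: 247 - 8q_J - 4(q_A) = 0.
Apex's first-order condition: 309 - 8q_A - 4(q_J) = 0.
Rearranging gives the reaction functions q_J = (247 - 4q_A)/8 and q_A = (309 - 4q_J)/8.
Solving the pair: q_J = 185/12, q_A = 371/12.
Price P = 423 - 4·(139/3) = 713/3.
Juno's profit: (713/3 - 176)·(185/12) = 950.6944.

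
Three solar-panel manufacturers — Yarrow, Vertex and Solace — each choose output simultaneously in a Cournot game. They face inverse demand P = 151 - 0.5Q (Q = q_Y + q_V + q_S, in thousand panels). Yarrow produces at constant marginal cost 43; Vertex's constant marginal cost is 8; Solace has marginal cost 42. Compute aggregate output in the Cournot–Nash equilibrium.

180

Yarrow's profit: π_Y = (151 - 0.5Q)q_Y - (43q_Y). Setting ∂π_Y/∂q_Y = 0: 108 - q_Y - (1/2)(q_V + q_S) = 0.
Vertex's first-order condition: 143 - q_V - (1/2)(q_Y + q_S) = 0.
Solace's first-order condition: 109 - q_S - (1/2)(q_Y + q_V) = 0.
Adding the 3 first-order conditions: 360 − 2Q = 0, so Q = 180.
Back-substituting: q_Y = (108 − 90)/(1/2) = 36, q_V = (143 − 90)/(1/2) = 106, q_S = (109 − 90)/(1/2) = 38.
Total output Q = 36 + 106 + 38 = 180.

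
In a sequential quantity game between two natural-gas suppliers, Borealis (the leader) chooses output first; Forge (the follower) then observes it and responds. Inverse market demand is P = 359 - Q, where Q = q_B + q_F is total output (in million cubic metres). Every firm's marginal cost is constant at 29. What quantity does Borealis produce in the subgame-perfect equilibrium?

The follower Forge best-responds to any q_B: π_F = (359 - Q)q_F - 29q_F.
Setting the follower's marginal profit to zero, 330 - q_B - 2q_F = 0, i.e. q_F = (330 - q_B)/2.
Borealis substitutes q_F(q_B) into its own profit: π_B = q_B(359 - q_B - (330 - q_B)/2) - 29q_B = (194 - (1/2)q_B)q_B - 29q_B.
Leader FOC: 165 - q_B = 0, so q_B = 165.
Then q_F = (330 - 165)/2 = 165/2.

165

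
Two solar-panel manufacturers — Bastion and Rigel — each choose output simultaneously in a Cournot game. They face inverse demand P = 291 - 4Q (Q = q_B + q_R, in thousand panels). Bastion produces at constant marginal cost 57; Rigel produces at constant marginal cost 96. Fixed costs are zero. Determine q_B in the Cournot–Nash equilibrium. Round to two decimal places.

22.75

Bastion's profit: π_B = (291 - 4Q)q_B - (57q_B). Setting ∂π_B/∂q_B = 0: 234 - 8q_B - 4(q_R) = 0.
Rigel's first-order condition: 195 - 8q_R - 4(q_B) = 0.
So q_B = (234 - 4q_R)/8 and q_R = (195 - 4q_B)/8.
Solving the pair: q_B = 91/4, q_R = 13.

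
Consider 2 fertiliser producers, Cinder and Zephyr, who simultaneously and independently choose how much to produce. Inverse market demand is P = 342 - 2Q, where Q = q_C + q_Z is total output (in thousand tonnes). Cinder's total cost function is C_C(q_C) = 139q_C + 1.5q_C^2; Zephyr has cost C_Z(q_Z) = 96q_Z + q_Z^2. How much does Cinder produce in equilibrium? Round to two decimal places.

19.11

Cinder's profit: π_C = (342 - 2Q)q_C - (139q_C + (3/2)q_C²). Setting ∂π_C/∂q_C = 0: 203 - 7q_C - 2(q_Z) = 0.
Zephyr's first-order condition: 246 - 6q_Z - 2(q_C) = 0.
Best responses: q_C = (203 - 2q_Z)/7, q_Z = (246 - 2q_C)/6.
Substituting one into the other gives q_C = 363/19 and q_Z = 658/19.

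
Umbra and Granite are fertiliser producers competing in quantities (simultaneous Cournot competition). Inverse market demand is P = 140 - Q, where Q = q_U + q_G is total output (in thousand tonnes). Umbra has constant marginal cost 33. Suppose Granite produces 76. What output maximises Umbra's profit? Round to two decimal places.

With the rival's output fixed at 76, Umbra's profit is π_U = (140 - 76 - q_U)q_U - (33q_U) = (64 - q_U)q_U - (33q_U).
∂π_U/∂q_U = 31 - 2q_U = 0, so q_U = 31/2.

15.50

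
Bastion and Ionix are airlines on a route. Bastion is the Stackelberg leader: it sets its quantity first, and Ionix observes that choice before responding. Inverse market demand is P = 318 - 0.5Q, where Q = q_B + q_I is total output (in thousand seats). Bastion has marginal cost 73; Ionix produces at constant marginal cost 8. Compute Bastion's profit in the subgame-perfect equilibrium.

The follower Ionix best-responds to any q_B: π_I = (318 - 0.5Q)q_I - 8q_I.
Follower FOC: 310 - (1/2)q_B - q_I = 0, so q_I(q_B) = (310 - (1/2)q_B).
Bastion substitutes q_I(q_B) into its own profit: π_B = q_B(318 - (1/2)q_B - (310 - (1/2)q_B)/2) - 73q_B = (163 - (1/4)q_B)q_B - 73q_B.
Maximising: ∂π_B/∂q_B = 90 - (1/2)q_B = 0, giving q_B = 180.
Then q_I = (310 - (1/2)·180) = 220.
Price P = 318 - (1/2)·400 = 118.
Bastion's profit: (118 - 73)·180 = 8100.

8100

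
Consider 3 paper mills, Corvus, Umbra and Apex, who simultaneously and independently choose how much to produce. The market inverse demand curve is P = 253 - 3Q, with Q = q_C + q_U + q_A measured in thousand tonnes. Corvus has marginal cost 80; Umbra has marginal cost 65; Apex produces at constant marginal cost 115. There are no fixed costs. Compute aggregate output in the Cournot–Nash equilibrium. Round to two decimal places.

41.58

Corvus's profit: π_C = (253 - 3Q)q_C - (80q_C). Setting ∂π_C/∂q_C = 0: 173 - 6q_C - 3(q_U + q_A) = 0.
Umbra's profit: π_U = (253 - 3Q)q_U - (65q_U). Setting ∂π_U/∂q_U = 0: 188 - 6q_U - 3(q_C + q_A) = 0.
Apex's profit: π_A = (253 - 3Q)q_A - (115q_A). Setting ∂π_A/∂q_A = 0: 138 - 6q_A - 3(q_C + q_U) = 0.
Adding the 3 conditions: 499 − 6Q − 6Q = 0, i.e. Q = 499/12.
Back-substituting: q_C = (173 − 499/4)/3 = 193/12, q_U = (188 − 499/4)/3 = 253/12, q_A = (138 − 499/4)/3 = 53/12.
Total output Q = 193/12 + 253/12 + 53/12 = 499/12.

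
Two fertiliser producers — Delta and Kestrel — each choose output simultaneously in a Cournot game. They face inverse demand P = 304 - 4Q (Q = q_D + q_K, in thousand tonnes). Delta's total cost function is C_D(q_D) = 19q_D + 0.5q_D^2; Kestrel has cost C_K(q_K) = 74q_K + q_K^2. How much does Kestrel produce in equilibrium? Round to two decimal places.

12.57

Delta's profit: π_D = (304 - 4Q)q_D - (19q_D + (1/2)q_D²). Setting ∂π_D/∂q_D = 0: 285 - 9q_D - 4(q_K) = 0.
Kestrel's profit: π_K = (304 - 4Q)q_K - (74q_K + q_K²). Setting ∂π_K/∂q_K = 0: 230 - 10q_K - 4(q_D) = 0.
Best responses: q_D = (285 - 4q_K)/9, q_K = (230 - 4q_D)/10.
Substituting one into the other gives q_D = 965/37 and q_K = 465/37.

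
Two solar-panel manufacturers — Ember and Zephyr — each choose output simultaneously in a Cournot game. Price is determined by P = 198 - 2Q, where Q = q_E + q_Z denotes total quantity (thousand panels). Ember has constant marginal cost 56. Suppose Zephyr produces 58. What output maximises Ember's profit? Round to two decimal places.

With the rival's output fixed at 58, Ember's profit is π_E = (198 - 2·58 - 2q_E)q_E - (56q_E) = (82 - 2q_E)q_E - (56q_E).
∂π_E/∂q_E = 26 - 4q_E = 0, so q_E = 13/2.

6.50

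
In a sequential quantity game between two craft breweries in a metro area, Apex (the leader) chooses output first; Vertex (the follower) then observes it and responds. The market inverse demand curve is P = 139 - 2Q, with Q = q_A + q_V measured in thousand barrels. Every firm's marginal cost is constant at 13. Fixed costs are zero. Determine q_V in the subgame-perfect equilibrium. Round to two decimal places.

15.75

Solve by backward induction. Given q_A, the follower Vertex maximises π_V = (139 - 2q_A - 2q_V)q_V - 13q_V.
Follower FOC: 126 - 2q_A - 4q_V = 0, so q_V(q_A) = (126 - 2q_A)/4.
The leader anticipates this reaction. Substituting into P = 139 - 2Q gives P = 76 - q_A, so π_A = (76 - q_A)q_A - 13q_A.
The leader's first-order condition 63 - 2q_A = 0 yields q_A = 63/2.
Then q_V = (126 - 2·(63/2))/4 = 63/4.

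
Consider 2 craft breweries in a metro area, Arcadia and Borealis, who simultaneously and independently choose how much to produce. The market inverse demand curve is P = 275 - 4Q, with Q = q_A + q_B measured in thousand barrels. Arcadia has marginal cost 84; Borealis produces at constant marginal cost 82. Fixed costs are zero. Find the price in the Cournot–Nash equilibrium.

Arcadia's profit: π_A = (275 - 4Q)q_A - (84q_A). Setting ∂π_A/∂q_A = 0: 191 - 8q_A - 4(q_B) = 0.
Borealis's profit: π_B = (275 - 4Q)q_B - (82q_B). Setting ∂π_B/∂q_B = 0: 193 - 8q_B - 4(q_A) = 0.
Rearranging gives the reaction functions q_A = (191 - 4q_B)/8 and q_B = (193 - 4q_A)/8.
Substituting one into the other gives q_A = 63/4 and q_B = 65/4.
Total output Q = 32, so price P = 275 - 4·32 = 147.

147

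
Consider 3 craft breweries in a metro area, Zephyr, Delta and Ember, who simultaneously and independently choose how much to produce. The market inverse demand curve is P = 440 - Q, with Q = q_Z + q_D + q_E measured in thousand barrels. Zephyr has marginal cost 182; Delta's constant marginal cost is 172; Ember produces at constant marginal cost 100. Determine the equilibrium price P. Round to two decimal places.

223.50

Zephyr's profit: π_Z = (440 - Q)q_Z - (182q_Z). Setting ∂π_Z/∂q_Z = 0: 258 - 2q_Z - (q_D + q_E) = 0.
Delta's profit: π_D = (440 - Q)q_D - (172q_D). Setting ∂π_D/∂q_D = 0: 268 - 2q_D - (q_Z + q_E) = 0.
Ember's profit: π_E = (440 - Q)q_E - (100q_E). Setting ∂π_E/∂q_E = 0: 340 - 2q_E - (q_Z + q_D) = 0.
Summing all 3 equations gives 866 − 4Q = 0, hence Q = 433/2.
Back-substituting: q_Z = (258 − 433/2) = 83/2, q_D = (268 − 433/2) = 103/2, q_E = (340 − 433/2) = 247/2.
Total output Q = 433/2, so price P = 440 - 433/2 = 447/2.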